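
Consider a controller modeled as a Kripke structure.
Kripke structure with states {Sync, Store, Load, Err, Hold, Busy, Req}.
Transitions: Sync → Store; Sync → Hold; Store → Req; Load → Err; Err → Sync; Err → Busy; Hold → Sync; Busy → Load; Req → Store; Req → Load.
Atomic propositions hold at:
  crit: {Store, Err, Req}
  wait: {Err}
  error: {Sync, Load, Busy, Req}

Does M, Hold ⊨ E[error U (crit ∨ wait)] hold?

No

Sat(crit ∨ wait) = {Store, Err, Req}
E[error U (crit ∨ wait)]: least fixpoint, start Z0 = Sat((crit ∨ wait)) = {Store, Err, Req}, add states in Sat(error) with some successor in Z. Z1 = {Sync, Store, Load, Err, Req}; Z2 = {Sync, Store, Load, Err, Busy, Req}; fixed.
Sat(E[error U (crit ∨ wait)]) = {Sync, Store, Load, Err, Busy, Req}
Hold ∉ Sat(E[error U (crit ∨ wait)]) = {Sync, Store, Load, Err, Busy, Req}, so the formula does not hold at Hold.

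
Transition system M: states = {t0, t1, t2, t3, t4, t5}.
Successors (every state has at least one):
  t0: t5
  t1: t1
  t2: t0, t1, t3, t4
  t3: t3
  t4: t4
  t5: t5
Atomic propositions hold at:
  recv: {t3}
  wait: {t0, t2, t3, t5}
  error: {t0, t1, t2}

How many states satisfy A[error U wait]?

4

A[error U wait]: least fixpoint, start Z0 = Sat(wait) = {t0, t2, t3, t5}, add states in Sat(error) with every successor in Z. Already a fixed point.
Sat(A[error U wait]) = {t0, t2, t3, t5}
|Sat(A[error U wait])| = |{t0, t2, t3, t5}| = 4.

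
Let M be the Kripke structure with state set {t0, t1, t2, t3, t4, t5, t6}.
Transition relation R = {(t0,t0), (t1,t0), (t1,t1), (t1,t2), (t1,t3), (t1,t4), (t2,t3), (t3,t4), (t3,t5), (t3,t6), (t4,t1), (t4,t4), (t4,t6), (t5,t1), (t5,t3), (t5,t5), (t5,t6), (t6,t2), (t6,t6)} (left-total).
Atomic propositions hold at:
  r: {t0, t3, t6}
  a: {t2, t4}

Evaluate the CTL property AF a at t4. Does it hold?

Yes

AF a: least fixpoint, start Z0 = {t2, t4}, add states with every successor in Z. Already a fixed point.
Sat(AF a) = {t2, t4}
t4 ∈ Sat(AF a) = {t2, t4}, so the formula holds at t4.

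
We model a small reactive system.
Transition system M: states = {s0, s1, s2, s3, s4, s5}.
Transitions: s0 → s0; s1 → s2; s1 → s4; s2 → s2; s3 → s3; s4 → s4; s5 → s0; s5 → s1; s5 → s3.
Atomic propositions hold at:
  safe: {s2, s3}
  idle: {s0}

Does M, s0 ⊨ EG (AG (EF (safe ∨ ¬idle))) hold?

No

Sat(¬idle) = {s1, s2, s3, s4, s5}
Sat(safe ∨ ¬idle) = {s1, s2, s3, s4, s5}
EF (safe ∨ ¬idle): least fixpoint, start Z0 = {s1, s2, s3, s4, s5}, add states with some successor in Z. Already a fixed point.
Sat(EF (safe ∨ ¬idle)) = {s1, s2, s3, s4, s5}
AG (EF (safe ∨ ¬idle)): greatest fixpoint, start Z0 = {s1, s2, s3, s4, s5}, keep only states in Sat with every successor in Z. Z1 = {s1, s2, s3, s4}; fixed.
Sat(AG (EF (safe ∨ ¬idle))) = {s1, s2, s3, s4}
EG (AG (EF (safe ∨ ¬idle))): greatest fixpoint, start Z0 = {s1, s2, s3, s4}, keep only states in Sat with some successor in Z. Already a fixed point.
Sat(EG (AG (EF (safe ∨ ¬idle)))) = {s1, s2, s3, s4}
s0 ∉ Sat(EG (AG (EF (safe ∨ ¬idle)))) = {s1, s2, s3, s4}, so the formula does not hold at s0.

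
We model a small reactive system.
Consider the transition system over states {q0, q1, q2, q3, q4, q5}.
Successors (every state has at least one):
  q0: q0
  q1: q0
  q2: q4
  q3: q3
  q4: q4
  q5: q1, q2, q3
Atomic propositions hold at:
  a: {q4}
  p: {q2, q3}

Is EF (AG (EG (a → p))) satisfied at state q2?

Sat(a → p) = {q0, q1, q2, q3, q5}
EG (a → p): greatest fixpoint, start Z0 = {q0, q1, q2, q3, q5}, keep only states in Sat with some successor in Z. Z1 = {q0, q1, q3, q5}; fixed.
Sat(EG (a → p)) = {q0, q1, q3, q5}
AG (EG (a → p)): greatest fixpoint, start Z0 = {q0, q1, q3, q5}, keep only states in Sat with every successor in Z. Z1 = {q0, q1, q3}; fixed.
Sat(AG (EG (a → p))) = {q0, q1, q3}
EF (AG (EG (a → p))): least fixpoint, start Z0 = {q0, q1, q3}, add states with some successor in Z. Z1 = {q0, q1, q3, q5}; fixed.
Sat(EF (AG (EG (a → p)))) = {q0, q1, q3, q5}
q2 ∉ Sat(EF (AG (EG (a → p)))) = {q0, q1, q3, q5}, so the formula does not hold at q2.

No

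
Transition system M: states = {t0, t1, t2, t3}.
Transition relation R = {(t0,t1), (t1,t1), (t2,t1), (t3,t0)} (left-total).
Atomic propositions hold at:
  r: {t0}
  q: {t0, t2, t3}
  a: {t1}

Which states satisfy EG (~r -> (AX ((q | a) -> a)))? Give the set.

{t0, t1, t2}

Sat(~r) = {t1, t2, t3}
Sat(q | a) = {t0, t1, t2, t3}
Sat((q | a) -> a) = {t1}
Sat(AX ((q | a) -> a)) = {s : every successor in {t1}} = {t0, t1, t2}
Sat(~r -> (AX ((q | a) -> a))) = {t0, t1, t2}
EG (~r -> (AX ((q | a) -> a))): greatest fixpoint, start Z0 = {t0, t1, t2}, keep only states in Sat with some successor in Z. Already a fixed point.
Sat(EG (~r -> (AX ((q | a) -> a)))) = {t0, t1, t2}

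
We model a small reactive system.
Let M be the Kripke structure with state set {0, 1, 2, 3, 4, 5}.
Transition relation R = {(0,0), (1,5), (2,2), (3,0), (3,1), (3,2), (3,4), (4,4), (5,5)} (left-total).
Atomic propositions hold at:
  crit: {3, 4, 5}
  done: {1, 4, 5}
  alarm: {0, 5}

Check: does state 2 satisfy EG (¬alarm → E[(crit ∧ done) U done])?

No

Sat(¬alarm) = {1, 2, 3, 4}
Sat(crit ∧ done) = {4, 5}
E[(crit ∧ done) U done]: least fixpoint, start Z0 = Sat(done) = {1, 4, 5}, add states in Sat(crit ∧ done) with some successor in Z. Already a fixed point.
Sat(E[(crit ∧ done) U done]) = {1, 4, 5}
Sat(¬alarm → E[(crit ∧ done) U done]) = {0, 1, 4, 5}
EG (¬alarm → E[(crit ∧ done) U done]): greatest fixpoint, start Z0 = {0, 1, 4, 5}, keep only states in Sat with some successor in Z. Already a fixed point.
Sat(EG (¬alarm → E[(crit ∧ done) U done])) = {0, 1, 4, 5}
2 ∉ Sat(EG (¬alarm → E[(crit ∧ done) U done])) = {0, 1, 4, 5}, so the formula does not hold at 2.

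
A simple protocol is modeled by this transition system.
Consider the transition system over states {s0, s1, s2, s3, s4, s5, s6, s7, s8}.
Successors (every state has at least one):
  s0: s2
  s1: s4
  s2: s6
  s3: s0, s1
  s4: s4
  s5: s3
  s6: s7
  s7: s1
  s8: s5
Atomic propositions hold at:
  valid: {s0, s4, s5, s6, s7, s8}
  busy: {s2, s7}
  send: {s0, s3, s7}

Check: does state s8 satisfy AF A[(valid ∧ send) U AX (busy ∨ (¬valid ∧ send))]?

Yes

Sat(valid ∧ send) = {s0, s7}
Sat(¬valid) = {s1, s2, s3}
Sat(¬valid ∧ send) = {s3}
Sat(busy ∨ (¬valid ∧ send)) = {s2, s3, s7}
Sat(AX (busy ∨ (¬valid ∧ send))) = {s : every successor in {s2, s3, s7}} = {s0, s5, s6}
A[(valid ∧ send) U AX (busy ∨ (¬valid ∧ send))]: least fixpoint, start Z0 = Sat(AX (busy ∨ (¬valid ∧ send))) = {s0, s5, s6}, add states in Sat(valid ∧ send) with every successor in Z. Already a fixed point.
Sat(A[(valid ∧ send) U AX (busy ∨ (¬valid ∧ send))]) = {s0, s5, s6}
AF A[(valid ∧ send) U AX (busy ∨ (¬valid ∧ send))]: least fixpoint, start Z0 = {s0, s5, s6}, add states with every successor in Z. Z1 = {s0, s2, s5, s6, s8}; fixed.
Sat(AF A[(valid ∧ send) U AX (busy ∨ (¬valid ∧ send))]) = {s0, s2, s5, s6, s8}
s8 ∈ Sat(AF A[(valid ∧ send) U AX (busy ∨ (¬valid ∧ send))]) = {s0, s2, s5, s6, s8}, so the formula holds at s8.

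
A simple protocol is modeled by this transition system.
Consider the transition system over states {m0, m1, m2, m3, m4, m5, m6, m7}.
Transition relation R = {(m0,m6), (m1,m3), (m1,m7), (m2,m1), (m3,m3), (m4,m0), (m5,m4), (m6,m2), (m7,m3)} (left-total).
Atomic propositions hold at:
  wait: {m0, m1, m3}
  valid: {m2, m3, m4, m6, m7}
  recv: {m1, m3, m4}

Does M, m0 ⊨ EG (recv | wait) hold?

Sat(recv | wait) = {m0, m1, m3, m4}
EG (recv | wait): greatest fixpoint, start Z0 = {m0, m1, m3, m4}, keep only states in Sat with some successor in Z. Z1 = {m1, m3, m4}; Z2 = {m1, m3}; fixed.
Sat(EG (recv | wait)) = {m1, m3}
m0 ∉ Sat(EG (recv | wait)) = {m1, m3}, so the formula does not hold at m0.

No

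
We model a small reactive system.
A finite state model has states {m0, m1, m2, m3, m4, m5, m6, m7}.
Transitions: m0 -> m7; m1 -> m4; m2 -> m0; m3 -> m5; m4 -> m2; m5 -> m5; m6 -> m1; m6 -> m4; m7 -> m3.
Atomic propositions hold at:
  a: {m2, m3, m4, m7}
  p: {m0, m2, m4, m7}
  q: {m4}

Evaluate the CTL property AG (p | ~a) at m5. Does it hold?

Sat(~a) = {m0, m1, m5, m6}
Sat(p | ~a) = {m0, m1, m2, m4, m5, m6, m7}
AG (p | ~a): greatest fixpoint, start Z0 = {m0, m1, m2, m4, m5, m6, m7}, keep only states in Sat with every successor in Z. Z1 = {m0, m1, m2, m4, m5, m6}; Z2 = {m1, m2, m4, m5, m6}; Z3 = {m1, m4, m5, m6}; Z4 = {m1, m5, m6}; Z5 = {m5}; fixed.
Sat(AG (p | ~a)) = {m5}
m5 ∈ Sat(AG (p | ~a)) = {m5}, so the formula holds at m5.

Yes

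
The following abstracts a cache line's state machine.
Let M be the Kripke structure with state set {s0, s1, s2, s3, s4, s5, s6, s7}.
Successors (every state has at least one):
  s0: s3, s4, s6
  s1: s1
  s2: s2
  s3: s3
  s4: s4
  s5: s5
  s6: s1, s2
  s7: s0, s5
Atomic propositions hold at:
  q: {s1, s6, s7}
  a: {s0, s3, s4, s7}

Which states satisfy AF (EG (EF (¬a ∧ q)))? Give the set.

Sat(¬a) = {s1, s2, s5, s6}
Sat(¬a ∧ q) = {s1, s6}
EF (¬a ∧ q): least fixpoint, start Z0 = {s1, s6}, add states with some successor in Z. Z1 = {s0, s1, s6}; Z2 = {s0, s1, s6, s7}; fixed.
Sat(EF (¬a ∧ q)) = {s0, s1, s6, s7}
EG (EF (¬a ∧ q)): greatest fixpoint, start Z0 = {s0, s1, s6, s7}, keep only states in Sat with some successor in Z. Already a fixed point.
Sat(EG (EF (¬a ∧ q))) = {s0, s1, s6, s7}
AF (EG (EF (¬a ∧ q))): least fixpoint, start Z0 = {s0, s1, s6, s7}, add states with every successor in Z. Already a fixed point.
Sat(AF (EG (EF (¬a ∧ q)))) = {s0, s1, s6, s7}

{s0, s1, s6, s7}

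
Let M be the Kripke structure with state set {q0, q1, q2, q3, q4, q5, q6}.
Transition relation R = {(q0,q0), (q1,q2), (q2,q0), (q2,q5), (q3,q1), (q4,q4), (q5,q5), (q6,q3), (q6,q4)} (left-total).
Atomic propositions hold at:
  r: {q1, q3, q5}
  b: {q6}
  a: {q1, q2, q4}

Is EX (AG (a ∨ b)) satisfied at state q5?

No

Sat(a ∨ b) = {q1, q2, q4, q6}
AG (a ∨ b): greatest fixpoint, start Z0 = {q1, q2, q4, q6}, keep only states in Sat with every successor in Z. Z1 = {q1, q4}; Z2 = {q4}; fixed.
Sat(AG (a ∨ b)) = {q4}
Sat(EX (AG (a ∨ b))) = {s : some successor in {q4}} = {q4, q6}
q5 ∉ Sat(EX (AG (a ∨ b))) = {q4, q6}, so the formula does not hold at q5.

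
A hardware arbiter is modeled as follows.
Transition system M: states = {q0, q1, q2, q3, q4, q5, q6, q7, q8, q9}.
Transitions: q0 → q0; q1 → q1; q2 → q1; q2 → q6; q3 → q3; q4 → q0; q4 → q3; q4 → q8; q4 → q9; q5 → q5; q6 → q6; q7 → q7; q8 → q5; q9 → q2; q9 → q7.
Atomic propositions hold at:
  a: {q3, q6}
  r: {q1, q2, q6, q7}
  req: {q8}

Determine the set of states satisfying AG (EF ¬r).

{q0, q3, q5, q8}

Sat(¬r) = {q0, q3, q4, q5, q8, q9}
EF ¬r: least fixpoint, start Z0 = {q0, q3, q4, q5, q8, q9}, add states with some successor in Z. Already a fixed point.
Sat(EF ¬r) = {q0, q3, q4, q5, q8, q9}
AG (EF ¬r): greatest fixpoint, start Z0 = {q0, q3, q4, q5, q8, q9}, keep only states in Sat with every successor in Z. Z1 = {q0, q3, q4, q5, q8}; Z2 = {q0, q3, q5, q8}; fixed.
Sat(AG (EF ¬r)) = {q0, q3, q5, q8}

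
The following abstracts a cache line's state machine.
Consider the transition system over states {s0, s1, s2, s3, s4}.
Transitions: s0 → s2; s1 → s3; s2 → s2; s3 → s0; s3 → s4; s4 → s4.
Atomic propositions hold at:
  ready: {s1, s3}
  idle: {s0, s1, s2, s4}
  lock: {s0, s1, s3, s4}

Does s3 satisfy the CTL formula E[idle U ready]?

E[idle U ready]: least fixpoint, start Z0 = Sat(ready) = {s1, s3}, add states in Sat(idle) with some successor in Z. Already a fixed point.
Sat(E[idle U ready]) = {s1, s3}
s3 ∈ Sat(E[idle U ready]) = {s1, s3}, so the formula holds at s3.

Yes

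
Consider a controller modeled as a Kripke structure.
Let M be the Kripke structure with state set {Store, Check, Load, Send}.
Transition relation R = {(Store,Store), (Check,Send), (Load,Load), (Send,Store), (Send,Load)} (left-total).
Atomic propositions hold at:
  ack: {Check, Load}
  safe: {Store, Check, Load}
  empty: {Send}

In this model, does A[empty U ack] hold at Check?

A[empty U ack]: least fixpoint, start Z0 = Sat(ack) = {Check, Load}, add states in Sat(empty) with every successor in Z. Already a fixed point.
Sat(A[empty U ack]) = {Check, Load}
Check ∈ Sat(A[empty U ack]) = {Check, Load}, so the formula holds at Check.

Yes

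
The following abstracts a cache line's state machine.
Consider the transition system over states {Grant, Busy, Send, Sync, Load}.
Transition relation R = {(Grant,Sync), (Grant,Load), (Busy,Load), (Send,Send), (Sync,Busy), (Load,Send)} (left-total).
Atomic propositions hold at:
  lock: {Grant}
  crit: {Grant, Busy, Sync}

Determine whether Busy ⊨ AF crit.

Yes

AF crit: least fixpoint, start Z0 = {Grant, Busy, Sync}, add states with every successor in Z. Already a fixed point.
Sat(AF crit) = {Grant, Busy, Sync}
Busy ∈ Sat(AF crit) = {Grant, Busy, Sync}, so the formula holds at Busy.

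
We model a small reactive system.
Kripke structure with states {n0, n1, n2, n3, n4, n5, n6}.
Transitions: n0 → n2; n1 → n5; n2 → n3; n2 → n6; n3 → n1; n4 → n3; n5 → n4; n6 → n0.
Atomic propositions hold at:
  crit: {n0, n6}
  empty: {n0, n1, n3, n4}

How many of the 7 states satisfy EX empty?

Sat(EX empty) = {s : some successor in {n0, n1, n3, n4}} = {n2, n3, n4, n5, n6}
|Sat(EX empty)| = |{n2, n3, n4, n5, n6}| = 5.

5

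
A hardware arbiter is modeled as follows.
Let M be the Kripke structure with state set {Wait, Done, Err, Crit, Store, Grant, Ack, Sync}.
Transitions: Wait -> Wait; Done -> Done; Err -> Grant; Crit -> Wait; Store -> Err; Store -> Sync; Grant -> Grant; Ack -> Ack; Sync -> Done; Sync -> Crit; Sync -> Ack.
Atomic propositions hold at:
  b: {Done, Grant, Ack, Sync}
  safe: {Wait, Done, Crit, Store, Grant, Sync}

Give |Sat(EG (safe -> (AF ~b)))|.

3

Sat(~b) = {Wait, Err, Crit, Store}
AF ~b: least fixpoint, start Z0 = {Wait, Err, Crit, Store}, add states with every successor in Z. Already a fixed point.
Sat(AF ~b) = {Wait, Err, Crit, Store}
Sat(safe -> (AF ~b)) = {Wait, Err, Crit, Store, Ack}
EG (safe -> (AF ~b)): greatest fixpoint, start Z0 = {Wait, Err, Crit, Store, Ack}, keep only states in Sat with some successor in Z. Z1 = {Wait, Crit, Store, Ack}; Z2 = {Wait, Crit, Ack}; fixed.
Sat(EG (safe -> (AF ~b))) = {Wait, Crit, Ack}
|Sat(EG (safe -> (AF ~b)))| = |{Wait, Crit, Ack}| = 3.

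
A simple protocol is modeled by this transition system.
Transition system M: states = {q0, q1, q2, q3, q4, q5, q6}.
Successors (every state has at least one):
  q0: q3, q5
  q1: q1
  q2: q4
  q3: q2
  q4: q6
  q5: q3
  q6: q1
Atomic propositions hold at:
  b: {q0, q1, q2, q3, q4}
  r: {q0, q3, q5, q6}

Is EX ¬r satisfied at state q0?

Sat(¬r) = {q1, q2, q4}
Sat(EX ¬r) = {s : some successor in {q1, q2, q4}} = {q1, q2, q3, q6}
q0 ∉ Sat(EX ¬r) = {q1, q2, q3, q6}, so the formula does not hold at q0.

No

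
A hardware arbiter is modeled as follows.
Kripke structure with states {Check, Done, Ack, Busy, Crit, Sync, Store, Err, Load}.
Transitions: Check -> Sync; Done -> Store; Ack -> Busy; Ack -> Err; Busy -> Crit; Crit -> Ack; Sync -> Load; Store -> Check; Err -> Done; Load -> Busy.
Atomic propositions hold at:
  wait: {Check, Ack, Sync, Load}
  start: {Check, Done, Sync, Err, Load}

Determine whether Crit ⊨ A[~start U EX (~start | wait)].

Yes

Sat(~start) = {Ack, Busy, Crit, Store}
Sat(~start | wait) = {Check, Ack, Busy, Crit, Sync, Store, Load}
Sat(EX (~start | wait)) = {s : some successor in {Check, Ack, Busy, Crit, Sync, Store, Load}} = {Check, Done, Ack, Busy, Crit, Sync, Store, Load}
A[~start U EX (~start | wait)]: least fixpoint, start Z0 = Sat(EX (~start | wait)) = {Check, Done, Ack, Busy, Crit, Sync, Store, Load}, add states in Sat(~start) with every successor in Z. Already a fixed point.
Sat(A[~start U EX (~start | wait)]) = {Check, Done, Ack, Busy, Crit, Sync, Store, Load}
Crit ∈ Sat(A[~start U EX (~start | wait)]) = {Check, Done, Ack, Busy, Crit, Sync, Store, Load}, so the formula holds at Crit.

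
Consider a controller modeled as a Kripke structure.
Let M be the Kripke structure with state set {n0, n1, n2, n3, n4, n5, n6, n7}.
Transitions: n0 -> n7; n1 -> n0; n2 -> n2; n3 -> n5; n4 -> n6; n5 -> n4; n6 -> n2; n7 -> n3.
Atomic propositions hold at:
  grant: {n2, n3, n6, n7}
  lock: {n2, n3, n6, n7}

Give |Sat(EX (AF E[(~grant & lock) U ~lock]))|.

Sat(~grant) = {n0, n1, n4, n5}
Sat(~grant & lock) = ∅
Sat(~lock) = {n0, n1, n4, n5}
E[(~grant & lock) U ~lock]: least fixpoint, start Z0 = Sat(~lock) = {n0, n1, n4, n5}, add states in Sat(~grant & lock) with some successor in Z. Already a fixed point.
Sat(E[(~grant & lock) U ~lock]) = {n0, n1, n4, n5}
AF E[(~grant & lock) U ~lock]: least fixpoint, start Z0 = {n0, n1, n4, n5}, add states with every successor in Z. Z1 = {n0, n1, n3, n4, n5}; Z2 = {n0, n1, n3, n4, n5, n7}; fixed.
Sat(AF E[(~grant & lock) U ~lock]) = {n0, n1, n3, n4, n5, n7}
Sat(EX (AF E[(~grant & lock) U ~lock])) = {s : some successor in {n0, n1, n3, n4, n5, n7}} = {n0, n1, n3, n5, n7}
|Sat(EX (AF E[(~grant & lock) U ~lock]))| = |{n0, n1, n3, n5, n7}| = 5.

5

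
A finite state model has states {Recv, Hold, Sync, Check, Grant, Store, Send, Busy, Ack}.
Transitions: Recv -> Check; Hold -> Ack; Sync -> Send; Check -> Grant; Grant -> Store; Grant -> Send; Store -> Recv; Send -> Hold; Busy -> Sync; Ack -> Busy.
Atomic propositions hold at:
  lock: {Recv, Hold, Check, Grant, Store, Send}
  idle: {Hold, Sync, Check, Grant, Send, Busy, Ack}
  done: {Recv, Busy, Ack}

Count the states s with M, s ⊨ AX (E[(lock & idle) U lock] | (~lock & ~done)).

7

Sat(lock & idle) = {Hold, Check, Grant, Send}
E[(lock & idle) U lock]: least fixpoint, start Z0 = Sat(lock) = {Recv, Hold, Check, Grant, Store, Send}, add states in Sat(lock & idle) with some successor in Z. Already a fixed point.
Sat(E[(lock & idle) U lock]) = {Recv, Hold, Check, Grant, Store, Send}
Sat(~lock) = {Sync, Busy, Ack}
Sat(~done) = {Hold, Sync, Check, Grant, Store, Send}
Sat(~lock & ~done) = {Sync}
Sat(E[(lock & idle) U lock] | (~lock & ~done)) = {Recv, Hold, Sync, Check, Grant, Store, Send}
Sat(AX (E[(lock & idle) U lock] | (~lock & ~done))) = {s : every successor in {Recv, Hold, Sync, Check, Grant, Store, Send}} = {Recv, Sync, Check, Grant, Store, Send, Busy}
|Sat(AX (E[(lock & idle) U lock] | (~lock & ~done)))| = |{Recv, Sync, Check, Grant, Store, Send, Busy}| = 7.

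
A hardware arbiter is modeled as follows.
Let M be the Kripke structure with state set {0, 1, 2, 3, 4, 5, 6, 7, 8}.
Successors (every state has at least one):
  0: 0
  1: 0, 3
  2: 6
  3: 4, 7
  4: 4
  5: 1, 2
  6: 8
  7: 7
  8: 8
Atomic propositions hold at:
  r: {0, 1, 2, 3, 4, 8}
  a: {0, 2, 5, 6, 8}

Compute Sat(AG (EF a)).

EF a: least fixpoint, start Z0 = {0, 2, 5, 6, 8}, add states with some successor in Z. Z1 = {0, 1, 2, 5, 6, 8}; fixed.
Sat(EF a) = {0, 1, 2, 5, 6, 8}
AG (EF a): greatest fixpoint, start Z0 = {0, 1, 2, 5, 6, 8}, keep only states in Sat with every successor in Z. Z1 = {0, 2, 5, 6, 8}; Z2 = {0, 2, 6, 8}; fixed.
Sat(AG (EF a)) = {0, 2, 6, 8}

{0, 2, 6, 8}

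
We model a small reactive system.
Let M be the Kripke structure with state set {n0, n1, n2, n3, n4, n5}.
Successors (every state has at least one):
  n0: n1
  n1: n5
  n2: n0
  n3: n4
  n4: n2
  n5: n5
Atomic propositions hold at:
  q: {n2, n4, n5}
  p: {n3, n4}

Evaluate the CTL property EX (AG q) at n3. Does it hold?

AG q: greatest fixpoint, start Z0 = {n2, n4, n5}, keep only states in Sat with every successor in Z. Z1 = {n4, n5}; Z2 = {n5}; fixed.
Sat(AG q) = {n5}
Sat(EX (AG q)) = {s : some successor in {n5}} = {n1, n5}
n3 ∉ Sat(EX (AG q)) = {n1, n5}, so the formula does not hold at n3.

No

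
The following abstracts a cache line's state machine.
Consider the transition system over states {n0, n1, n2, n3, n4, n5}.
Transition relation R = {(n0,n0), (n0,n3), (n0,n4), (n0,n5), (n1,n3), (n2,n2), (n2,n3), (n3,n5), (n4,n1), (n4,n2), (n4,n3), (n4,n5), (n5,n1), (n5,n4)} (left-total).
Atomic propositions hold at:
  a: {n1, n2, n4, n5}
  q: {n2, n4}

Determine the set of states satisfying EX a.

{n0, n2, n3, n4, n5}

Sat(EX a) = {s : some successor in {n1, n2, n4, n5}} = {n0, n2, n3, n4, n5}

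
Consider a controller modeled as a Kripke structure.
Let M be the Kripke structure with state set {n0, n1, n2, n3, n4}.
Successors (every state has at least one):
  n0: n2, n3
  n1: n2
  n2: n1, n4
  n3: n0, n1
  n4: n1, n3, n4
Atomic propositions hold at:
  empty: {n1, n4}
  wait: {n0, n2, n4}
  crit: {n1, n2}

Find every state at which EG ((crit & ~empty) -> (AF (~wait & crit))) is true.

{n0, n3, n4}

Sat(~empty) = {n0, n2, n3}
Sat(crit & ~empty) = {n2}
Sat(~wait) = {n1, n3}
Sat(~wait & crit) = {n1}
AF (~wait & crit): least fixpoint, start Z0 = {n1}, add states with every successor in Z. Already a fixed point.
Sat(AF (~wait & crit)) = {n1}
Sat((crit & ~empty) -> (AF (~wait & crit))) = {n0, n1, n3, n4}
EG ((crit & ~empty) -> (AF (~wait & crit))): greatest fixpoint, start Z0 = {n0, n1, n3, n4}, keep only states in Sat with some successor in Z. Z1 = {n0, n3, n4}; fixed.
Sat(EG ((crit & ~empty) -> (AF (~wait & crit)))) = {n0, n3, n4}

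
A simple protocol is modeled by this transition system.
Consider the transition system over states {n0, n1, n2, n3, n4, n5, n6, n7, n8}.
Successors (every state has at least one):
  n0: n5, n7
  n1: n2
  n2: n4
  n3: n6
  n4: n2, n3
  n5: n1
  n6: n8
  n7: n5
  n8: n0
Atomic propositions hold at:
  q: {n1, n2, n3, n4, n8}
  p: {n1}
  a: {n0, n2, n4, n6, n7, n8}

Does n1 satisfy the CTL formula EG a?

EG a: greatest fixpoint, start Z0 = {n0, n2, n4, n6, n7, n8}, keep only states in Sat with some successor in Z. Z1 = {n0, n2, n4, n6, n8}; Z2 = {n2, n4, n6, n8}; Z3 = {n2, n4, n6}; Z4 = {n2, n4}; fixed.
Sat(EG a) = {n2, n4}
n1 ∉ Sat(EG a) = {n2, n4}, so the formula does not hold at n1.

No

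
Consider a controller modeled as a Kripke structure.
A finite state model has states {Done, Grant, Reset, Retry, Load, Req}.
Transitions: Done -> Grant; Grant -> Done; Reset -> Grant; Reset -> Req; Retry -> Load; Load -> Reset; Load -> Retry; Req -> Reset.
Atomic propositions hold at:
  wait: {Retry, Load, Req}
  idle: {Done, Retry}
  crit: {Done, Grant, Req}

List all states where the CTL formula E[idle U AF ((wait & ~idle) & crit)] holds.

Sat(~idle) = {Grant, Reset, Load, Req}
Sat(wait & ~idle) = {Load, Req}
Sat((wait & ~idle) & crit) = {Req}
AF ((wait & ~idle) & crit): least fixpoint, start Z0 = {Req}, add states with every successor in Z. Already a fixed point.
Sat(AF ((wait & ~idle) & crit)) = {Req}
E[idle U AF ((wait & ~idle) & crit)]: least fixpoint, start Z0 = Sat(AF ((wait & ~idle) & crit)) = {Req}, add states in Sat(idle) with some successor in Z. Already a fixed point.
Sat(E[idle U AF ((wait & ~idle) & crit)]) = {Req}

{Req}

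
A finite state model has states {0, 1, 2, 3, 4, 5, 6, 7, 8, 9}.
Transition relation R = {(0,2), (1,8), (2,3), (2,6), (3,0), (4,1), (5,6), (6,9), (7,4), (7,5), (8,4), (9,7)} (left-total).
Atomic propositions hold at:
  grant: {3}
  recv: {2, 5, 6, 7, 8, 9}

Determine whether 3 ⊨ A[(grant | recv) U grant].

Yes

Sat(grant | recv) = {2, 3, 5, 6, 7, 8, 9}
A[(grant | recv) U grant]: least fixpoint, start Z0 = Sat(grant) = {3}, add states in Sat(grant | recv) with every successor in Z. Already a fixed point.
Sat(A[(grant | recv) U grant]) = {3}
3 ∈ Sat(A[(grant | recv) U grant]) = {3}, so the formula holds at 3.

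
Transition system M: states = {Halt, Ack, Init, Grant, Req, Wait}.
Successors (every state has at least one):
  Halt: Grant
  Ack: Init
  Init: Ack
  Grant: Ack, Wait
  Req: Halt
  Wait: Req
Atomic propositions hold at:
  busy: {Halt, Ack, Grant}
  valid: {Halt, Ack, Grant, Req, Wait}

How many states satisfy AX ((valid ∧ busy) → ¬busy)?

2

Sat(valid ∧ busy) = {Halt, Ack, Grant}
Sat(¬busy) = {Init, Req, Wait}
Sat((valid ∧ busy) → ¬busy) = {Init, Req, Wait}
Sat(AX ((valid ∧ busy) → ¬busy)) = {s : every successor in {Init, Req, Wait}} = {Ack, Wait}
|Sat(AX ((valid ∧ busy) → ¬busy))| = |{Ack, Wait}| = 2.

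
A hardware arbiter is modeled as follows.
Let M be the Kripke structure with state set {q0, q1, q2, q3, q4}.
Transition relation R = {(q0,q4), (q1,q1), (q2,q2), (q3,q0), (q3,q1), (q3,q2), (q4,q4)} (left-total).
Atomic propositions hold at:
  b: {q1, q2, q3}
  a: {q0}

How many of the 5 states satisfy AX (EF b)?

EF b: least fixpoint, start Z0 = {q1, q2, q3}, add states with some successor in Z. Already a fixed point.
Sat(EF b) = {q1, q2, q3}
Sat(AX (EF b)) = {s : every successor in {q1, q2, q3}} = {q1, q2}
|Sat(AX (EF b))| = |{q1, q2}| = 2.

2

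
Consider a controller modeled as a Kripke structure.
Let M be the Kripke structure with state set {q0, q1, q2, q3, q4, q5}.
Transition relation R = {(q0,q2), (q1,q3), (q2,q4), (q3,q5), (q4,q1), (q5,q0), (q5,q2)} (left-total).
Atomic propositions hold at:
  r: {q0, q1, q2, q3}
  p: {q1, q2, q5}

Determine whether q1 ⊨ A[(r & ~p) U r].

Sat(~p) = {q0, q3, q4}
Sat(r & ~p) = {q0, q3}
A[(r & ~p) U r]: least fixpoint, start Z0 = Sat(r) = {q0, q1, q2, q3}, add states in Sat(r & ~p) with every successor in Z. Already a fixed point.
Sat(A[(r & ~p) U r]) = {q0, q1, q2, q3}
q1 ∈ Sat(A[(r & ~p) U r]) = {q0, q1, q2, q3}, so the formula holds at q1.

Yes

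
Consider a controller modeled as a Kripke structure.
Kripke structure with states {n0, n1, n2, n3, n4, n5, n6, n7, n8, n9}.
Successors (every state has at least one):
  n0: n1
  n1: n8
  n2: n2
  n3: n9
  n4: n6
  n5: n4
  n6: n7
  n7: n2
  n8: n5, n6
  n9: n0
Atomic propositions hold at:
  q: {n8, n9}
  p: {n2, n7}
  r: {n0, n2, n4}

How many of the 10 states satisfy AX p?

Sat(AX p) = {s : every successor in {n2, n7}} = {n2, n6, n7}
|Sat(AX p)| = |{n2, n6, n7}| = 3.

3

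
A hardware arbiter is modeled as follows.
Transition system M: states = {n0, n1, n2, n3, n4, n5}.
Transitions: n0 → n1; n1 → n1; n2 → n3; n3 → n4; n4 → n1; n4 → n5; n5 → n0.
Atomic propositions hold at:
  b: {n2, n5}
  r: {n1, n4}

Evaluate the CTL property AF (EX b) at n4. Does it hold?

Sat(EX b) = {s : some successor in {n2, n5}} = {n4}
AF (EX b): least fixpoint, start Z0 = {n4}, add states with every successor in Z. Z1 = {n3, n4}; Z2 = {n2, n3, n4}; fixed.
Sat(AF (EX b)) = {n2, n3, n4}
n4 ∈ Sat(AF (EX b)) = {n2, n3, n4}, so the formula holds at n4.

Yes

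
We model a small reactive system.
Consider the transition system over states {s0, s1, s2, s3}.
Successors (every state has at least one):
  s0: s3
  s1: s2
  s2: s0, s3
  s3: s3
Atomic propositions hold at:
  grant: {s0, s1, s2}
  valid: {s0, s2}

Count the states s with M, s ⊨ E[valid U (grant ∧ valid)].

2

Sat(grant ∧ valid) = {s0, s2}
E[valid U (grant ∧ valid)]: least fixpoint, start Z0 = Sat((grant ∧ valid)) = {s0, s2}, add states in Sat(valid) with some successor in Z. Already a fixed point.
Sat(E[valid U (grant ∧ valid)]) = {s0, s2}
|Sat(E[valid U (grant ∧ valid)])| = |{s0, s2}| = 2.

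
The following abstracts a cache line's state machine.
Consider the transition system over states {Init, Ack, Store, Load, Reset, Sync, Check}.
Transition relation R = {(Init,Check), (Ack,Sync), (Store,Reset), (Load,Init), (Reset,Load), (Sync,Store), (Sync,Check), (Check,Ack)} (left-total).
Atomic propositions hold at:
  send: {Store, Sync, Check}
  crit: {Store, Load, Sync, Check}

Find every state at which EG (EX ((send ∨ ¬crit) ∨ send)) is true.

{Init, Ack, Load, Sync, Check}

Sat(¬crit) = {Init, Ack, Reset}
Sat(send ∨ ¬crit) = {Init, Ack, Store, Reset, Sync, Check}
Sat((send ∨ ¬crit) ∨ send) = {Init, Ack, Store, Reset, Sync, Check}
Sat(EX ((send ∨ ¬crit) ∨ send)) = {s : some successor in {Init, Ack, Store, Reset, Sync, Check}} = {Init, Ack, Store, Load, Sync, Check}
EG (EX ((send ∨ ¬crit) ∨ send)): greatest fixpoint, start Z0 = {Init, Ack, Store, Load, Sync, Check}, keep only states in Sat with some successor in Z. Z1 = {Init, Ack, Load, Sync, Check}; fixed.
Sat(EG (EX ((send ∨ ¬crit) ∨ send))) = {Init, Ack, Load, Sync, Check}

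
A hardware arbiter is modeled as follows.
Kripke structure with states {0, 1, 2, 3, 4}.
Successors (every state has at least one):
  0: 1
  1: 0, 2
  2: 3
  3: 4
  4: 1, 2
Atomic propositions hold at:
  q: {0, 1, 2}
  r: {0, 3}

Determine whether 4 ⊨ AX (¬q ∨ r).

Sat(¬q) = {3, 4}
Sat(¬q ∨ r) = {0, 3, 4}
Sat(AX (¬q ∨ r)) = {s : every successor in {0, 3, 4}} = {2, 3}
4 ∉ Sat(AX (¬q ∨ r)) = {2, 3}, so the formula does not hold at 4.

No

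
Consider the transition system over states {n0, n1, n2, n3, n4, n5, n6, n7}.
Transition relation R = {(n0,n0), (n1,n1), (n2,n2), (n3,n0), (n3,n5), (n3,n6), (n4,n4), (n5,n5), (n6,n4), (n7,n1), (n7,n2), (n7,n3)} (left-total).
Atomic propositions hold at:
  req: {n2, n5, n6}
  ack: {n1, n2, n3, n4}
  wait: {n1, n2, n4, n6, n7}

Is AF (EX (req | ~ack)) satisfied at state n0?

Sat(~ack) = {n0, n5, n6, n7}
Sat(req | ~ack) = {n0, n2, n5, n6, n7}
Sat(EX (req | ~ack)) = {s : some successor in {n0, n2, n5, n6, n7}} = {n0, n2, n3, n5, n7}
AF (EX (req | ~ack)): least fixpoint, start Z0 = {n0, n2, n3, n5, n7}, add states with every successor in Z. Already a fixed point.
Sat(AF (EX (req | ~ack))) = {n0, n2, n3, n5, n7}
n0 ∈ Sat(AF (EX (req | ~ack))) = {n0, n2, n3, n5, n7}, so the formula holds at n0.

Yes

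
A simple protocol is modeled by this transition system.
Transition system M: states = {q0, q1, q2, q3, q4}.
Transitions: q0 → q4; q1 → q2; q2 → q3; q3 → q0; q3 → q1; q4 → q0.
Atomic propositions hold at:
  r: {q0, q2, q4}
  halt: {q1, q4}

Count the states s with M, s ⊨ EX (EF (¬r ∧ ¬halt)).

Sat(¬r) = {q1, q3}
Sat(¬halt) = {q0, q2, q3}
Sat(¬r ∧ ¬halt) = {q3}
EF (¬r ∧ ¬halt): least fixpoint, start Z0 = {q3}, add states with some successor in Z. Z1 = {q2, q3}; Z2 = {q1, q2, q3}; fixed.
Sat(EF (¬r ∧ ¬halt)) = {q1, q2, q3}
Sat(EX (EF (¬r ∧ ¬halt))) = {s : some successor in {q1, q2, q3}} = {q1, q2, q3}
|Sat(EX (EF (¬r ∧ ¬halt)))| = |{q1, q2, q3}| = 3.

3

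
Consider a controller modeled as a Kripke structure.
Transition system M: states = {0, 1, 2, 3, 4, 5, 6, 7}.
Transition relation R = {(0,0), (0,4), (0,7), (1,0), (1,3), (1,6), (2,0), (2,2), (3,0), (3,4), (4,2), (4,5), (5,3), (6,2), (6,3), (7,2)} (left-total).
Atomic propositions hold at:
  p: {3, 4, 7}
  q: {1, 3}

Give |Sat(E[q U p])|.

4

E[q U p]: least fixpoint, start Z0 = Sat(p) = {3, 4, 7}, add states in Sat(q) with some successor in Z. Z1 = {1, 3, 4, 7}; fixed.
Sat(E[q U p]) = {1, 3, 4, 7}
|Sat(E[q U p])| = |{1, 3, 4, 7}| = 4.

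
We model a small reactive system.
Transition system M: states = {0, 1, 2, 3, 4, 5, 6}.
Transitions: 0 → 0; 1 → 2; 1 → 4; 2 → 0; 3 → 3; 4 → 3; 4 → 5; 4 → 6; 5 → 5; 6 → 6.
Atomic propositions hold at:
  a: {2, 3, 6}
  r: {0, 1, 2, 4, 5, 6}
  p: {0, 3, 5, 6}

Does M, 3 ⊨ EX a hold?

Sat(EX a) = {s : some successor in {2, 3, 6}} = {1, 3, 4, 6}
3 ∈ Sat(EX a) = {1, 3, 4, 6}, so the formula holds at 3.

Yes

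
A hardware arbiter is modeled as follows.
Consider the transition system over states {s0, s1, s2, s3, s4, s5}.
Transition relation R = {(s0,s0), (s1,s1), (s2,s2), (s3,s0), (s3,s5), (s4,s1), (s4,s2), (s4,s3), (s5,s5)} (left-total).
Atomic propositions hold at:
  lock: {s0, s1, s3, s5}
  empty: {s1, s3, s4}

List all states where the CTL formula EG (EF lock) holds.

{s0, s1, s3, s4, s5}

EF lock: least fixpoint, start Z0 = {s0, s1, s3, s5}, add states with some successor in Z. Z1 = {s0, s1, s3, s4, s5}; fixed.
Sat(EF lock) = {s0, s1, s3, s4, s5}
EG (EF lock): greatest fixpoint, start Z0 = {s0, s1, s3, s4, s5}, keep only states in Sat with some successor in Z. Already a fixed point.
Sat(EG (EF lock)) = {s0, s1, s3, s4, s5}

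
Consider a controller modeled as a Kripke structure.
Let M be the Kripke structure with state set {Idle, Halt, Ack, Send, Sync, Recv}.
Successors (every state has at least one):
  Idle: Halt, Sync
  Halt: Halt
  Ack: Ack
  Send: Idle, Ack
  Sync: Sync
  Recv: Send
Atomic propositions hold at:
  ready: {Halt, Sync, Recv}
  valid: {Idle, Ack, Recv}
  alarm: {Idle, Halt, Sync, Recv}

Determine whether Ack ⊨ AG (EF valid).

EF valid: least fixpoint, start Z0 = {Idle, Ack, Recv}, add states with some successor in Z. Z1 = {Idle, Ack, Send, Recv}; fixed.
Sat(EF valid) = {Idle, Ack, Send, Recv}
AG (EF valid): greatest fixpoint, start Z0 = {Idle, Ack, Send, Recv}, keep only states in Sat with every successor in Z. Z1 = {Ack, Send, Recv}; Z2 = {Ack, Recv}; Z3 = {Ack}; fixed.
Sat(AG (EF valid)) = {Ack}
Ack ∈ Sat(AG (EF valid)) = {Ack}, so the formula holds at Ack.

Yes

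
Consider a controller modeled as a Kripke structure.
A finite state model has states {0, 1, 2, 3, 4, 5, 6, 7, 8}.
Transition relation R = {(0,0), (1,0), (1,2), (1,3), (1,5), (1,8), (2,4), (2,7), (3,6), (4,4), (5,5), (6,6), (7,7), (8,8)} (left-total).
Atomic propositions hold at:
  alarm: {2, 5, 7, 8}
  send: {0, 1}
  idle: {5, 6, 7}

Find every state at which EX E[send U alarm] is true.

E[send U alarm]: least fixpoint, start Z0 = Sat(alarm) = {2, 5, 7, 8}, add states in Sat(send) with some successor in Z. Z1 = {1, 2, 5, 7, 8}; fixed.
Sat(E[send U alarm]) = {1, 2, 5, 7, 8}
Sat(EX E[send U alarm]) = {s : some successor in {1, 2, 5, 7, 8}} = {1, 2, 5, 7, 8}

{1, 2, 5, 7, 8}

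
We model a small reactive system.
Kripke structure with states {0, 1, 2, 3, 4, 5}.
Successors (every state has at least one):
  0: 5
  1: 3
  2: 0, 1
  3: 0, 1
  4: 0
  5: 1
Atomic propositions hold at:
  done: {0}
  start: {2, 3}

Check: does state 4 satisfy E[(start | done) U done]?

No

Sat(start | done) = {0, 2, 3}
E[(start | done) U done]: least fixpoint, start Z0 = Sat(done) = {0}, add states in Sat(start | done) with some successor in Z. Z1 = {0, 2, 3}; fixed.
Sat(E[(start | done) U done]) = {0, 2, 3}
4 ∉ Sat(E[(start | done) U done]) = {0, 2, 3}, so the formula does not hold at 4.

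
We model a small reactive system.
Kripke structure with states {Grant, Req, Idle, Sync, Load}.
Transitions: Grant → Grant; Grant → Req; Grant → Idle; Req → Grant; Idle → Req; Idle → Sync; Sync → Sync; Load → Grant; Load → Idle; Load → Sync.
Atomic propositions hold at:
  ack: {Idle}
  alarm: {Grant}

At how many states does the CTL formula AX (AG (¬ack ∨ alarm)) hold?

Sat(¬ack) = {Grant, Req, Sync, Load}
Sat(¬ack ∨ alarm) = {Grant, Req, Sync, Load}
AG (¬ack ∨ alarm): greatest fixpoint, start Z0 = {Grant, Req, Sync, Load}, keep only states in Sat with every successor in Z. Z1 = {Req, Sync}; Z2 = {Sync}; fixed.
Sat(AG (¬ack ∨ alarm)) = {Sync}
Sat(AX (AG (¬ack ∨ alarm))) = {s : every successor in {Sync}} = {Sync}
|Sat(AX (AG (¬ack ∨ alarm)))| = |{Sync}| = 1.

1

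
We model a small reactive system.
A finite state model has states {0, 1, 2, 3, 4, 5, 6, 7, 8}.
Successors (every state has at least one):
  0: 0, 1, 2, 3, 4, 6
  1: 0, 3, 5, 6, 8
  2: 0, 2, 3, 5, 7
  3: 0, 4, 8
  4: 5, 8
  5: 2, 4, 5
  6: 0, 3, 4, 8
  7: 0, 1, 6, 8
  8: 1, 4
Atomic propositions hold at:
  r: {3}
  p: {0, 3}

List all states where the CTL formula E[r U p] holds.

E[r U p]: least fixpoint, start Z0 = Sat(p) = {0, 3}, add states in Sat(r) with some successor in Z. Already a fixed point.
Sat(E[r U p]) = {0, 3}

{0, 3}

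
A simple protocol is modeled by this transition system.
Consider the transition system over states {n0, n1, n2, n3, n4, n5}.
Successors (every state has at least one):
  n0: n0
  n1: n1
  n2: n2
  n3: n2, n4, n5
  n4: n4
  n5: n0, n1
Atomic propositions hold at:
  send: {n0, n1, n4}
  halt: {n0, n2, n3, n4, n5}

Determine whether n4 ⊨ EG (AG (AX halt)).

Sat(AX halt) = {s : every successor in {n0, n2, n3, n4, n5}} = {n0, n2, n3, n4}
AG (AX halt): greatest fixpoint, start Z0 = {n0, n2, n3, n4}, keep only states in Sat with every successor in Z. Z1 = {n0, n2, n4}; fixed.
Sat(AG (AX halt)) = {n0, n2, n4}
EG (AG (AX halt)): greatest fixpoint, start Z0 = {n0, n2, n4}, keep only states in Sat with some successor in Z. Already a fixed point.
Sat(EG (AG (AX halt))) = {n0, n2, n4}
n4 ∈ Sat(EG (AG (AX halt))) = {n0, n2, n4}, so the formula holds at n4.

Yes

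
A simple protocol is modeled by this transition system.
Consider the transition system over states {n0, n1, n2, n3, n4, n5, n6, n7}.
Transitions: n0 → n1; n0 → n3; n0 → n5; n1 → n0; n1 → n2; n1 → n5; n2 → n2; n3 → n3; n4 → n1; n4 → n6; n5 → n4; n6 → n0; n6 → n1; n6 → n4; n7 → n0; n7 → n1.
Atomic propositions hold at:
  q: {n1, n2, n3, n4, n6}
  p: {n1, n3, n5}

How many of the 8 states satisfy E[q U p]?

5

E[q U p]: least fixpoint, start Z0 = Sat(p) = {n1, n3, n5}, add states in Sat(q) with some successor in Z. Z1 = {n1, n3, n4, n5, n6}; fixed.
Sat(E[q U p]) = {n1, n3, n4, n5, n6}
|Sat(E[q U p])| = |{n1, n3, n4, n5, n6}| = 5.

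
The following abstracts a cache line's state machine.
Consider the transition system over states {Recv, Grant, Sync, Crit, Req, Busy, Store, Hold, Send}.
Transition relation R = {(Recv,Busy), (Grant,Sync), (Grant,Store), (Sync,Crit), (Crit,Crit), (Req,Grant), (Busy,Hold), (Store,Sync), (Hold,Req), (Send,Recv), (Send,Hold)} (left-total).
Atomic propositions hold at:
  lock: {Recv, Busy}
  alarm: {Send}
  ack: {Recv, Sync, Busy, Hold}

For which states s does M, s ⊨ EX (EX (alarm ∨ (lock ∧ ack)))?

{Send}

Sat(lock ∧ ack) = {Recv, Busy}
Sat(alarm ∨ (lock ∧ ack)) = {Recv, Busy, Send}
Sat(EX (alarm ∨ (lock ∧ ack))) = {s : some successor in {Recv, Busy, Send}} = {Recv, Send}
Sat(EX (EX (alarm ∨ (lock ∧ ack)))) = {s : some successor in {Recv, Send}} = {Send}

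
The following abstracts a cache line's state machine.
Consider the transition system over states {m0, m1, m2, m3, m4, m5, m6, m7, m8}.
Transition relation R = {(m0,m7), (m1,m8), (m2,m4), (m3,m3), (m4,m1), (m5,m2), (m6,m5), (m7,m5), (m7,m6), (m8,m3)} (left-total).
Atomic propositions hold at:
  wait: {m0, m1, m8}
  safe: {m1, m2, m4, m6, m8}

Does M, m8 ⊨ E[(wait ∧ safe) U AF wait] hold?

Yes

Sat(wait ∧ safe) = {m1, m8}
AF wait: least fixpoint, start Z0 = {m0, m1, m8}, add states with every successor in Z. Z1 = {m0, m1, m4, m8}; Z2 = {m0, m1, m2, m4, m8}; Z3 = {m0, m1, m2, m4, m5, m8}; Z4 = {m0, m1, m2, m4, m5, m6, m8}; Z5 = {m0, m1, m2, m4, m5, m6, m7, m8}; fixed.
Sat(AF wait) = {m0, m1, m2, m4, m5, m6, m7, m8}
E[(wait ∧ safe) U AF wait]: least fixpoint, start Z0 = Sat(AF wait) = {m0, m1, m2, m4, m5, m6, m7, m8}, add states in Sat(wait ∧ safe) with some successor in Z. Already a fixed point.
Sat(E[(wait ∧ safe) U AF wait]) = {m0, m1, m2, m4, m5, m6, m7, m8}
m8 ∈ Sat(E[(wait ∧ safe) U AF wait]) = {m0, m1, m2, m4, m5, m6, m7, m8}, so the formula holds at m8.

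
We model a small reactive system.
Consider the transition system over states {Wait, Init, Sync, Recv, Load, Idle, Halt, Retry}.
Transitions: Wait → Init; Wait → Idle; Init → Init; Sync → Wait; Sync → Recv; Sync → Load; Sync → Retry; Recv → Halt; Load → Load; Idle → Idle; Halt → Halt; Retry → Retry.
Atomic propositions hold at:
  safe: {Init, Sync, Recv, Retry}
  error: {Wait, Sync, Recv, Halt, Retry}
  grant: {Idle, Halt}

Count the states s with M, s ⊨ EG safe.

3

EG safe: greatest fixpoint, start Z0 = {Init, Sync, Recv, Retry}, keep only states in Sat with some successor in Z. Z1 = {Init, Sync, Retry}; fixed.
Sat(EG safe) = {Init, Sync, Retry}
|Sat(EG safe)| = |{Init, Sync, Retry}| = 3.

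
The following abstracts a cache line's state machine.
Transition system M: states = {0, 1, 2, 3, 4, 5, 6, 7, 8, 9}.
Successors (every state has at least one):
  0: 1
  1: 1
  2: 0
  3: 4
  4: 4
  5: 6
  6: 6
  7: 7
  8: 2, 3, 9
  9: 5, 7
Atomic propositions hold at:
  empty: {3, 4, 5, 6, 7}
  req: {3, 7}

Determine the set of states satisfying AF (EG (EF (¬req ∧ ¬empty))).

Sat(¬req) = {0, 1, 2, 4, 5, 6, 8, 9}
Sat(¬empty) = {0, 1, 2, 8, 9}
Sat(¬req ∧ ¬empty) = {0, 1, 2, 8, 9}
EF (¬req ∧ ¬empty): least fixpoint, start Z0 = {0, 1, 2, 8, 9}, add states with some successor in Z. Already a fixed point.
Sat(EF (¬req ∧ ¬empty)) = {0, 1, 2, 8, 9}
EG (EF (¬req ∧ ¬empty)): greatest fixpoint, start Z0 = {0, 1, 2, 8, 9}, keep only states in Sat with some successor in Z. Z1 = {0, 1, 2, 8}; fixed.
Sat(EG (EF (¬req ∧ ¬empty))) = {0, 1, 2, 8}
AF (EG (EF (¬req ∧ ¬empty))): least fixpoint, start Z0 = {0, 1, 2, 8}, add states with every successor in Z. Already a fixed point.
Sat(AF (EG (EF (¬req ∧ ¬empty)))) = {0, 1, 2, 8}

{0, 1, 2, 8}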